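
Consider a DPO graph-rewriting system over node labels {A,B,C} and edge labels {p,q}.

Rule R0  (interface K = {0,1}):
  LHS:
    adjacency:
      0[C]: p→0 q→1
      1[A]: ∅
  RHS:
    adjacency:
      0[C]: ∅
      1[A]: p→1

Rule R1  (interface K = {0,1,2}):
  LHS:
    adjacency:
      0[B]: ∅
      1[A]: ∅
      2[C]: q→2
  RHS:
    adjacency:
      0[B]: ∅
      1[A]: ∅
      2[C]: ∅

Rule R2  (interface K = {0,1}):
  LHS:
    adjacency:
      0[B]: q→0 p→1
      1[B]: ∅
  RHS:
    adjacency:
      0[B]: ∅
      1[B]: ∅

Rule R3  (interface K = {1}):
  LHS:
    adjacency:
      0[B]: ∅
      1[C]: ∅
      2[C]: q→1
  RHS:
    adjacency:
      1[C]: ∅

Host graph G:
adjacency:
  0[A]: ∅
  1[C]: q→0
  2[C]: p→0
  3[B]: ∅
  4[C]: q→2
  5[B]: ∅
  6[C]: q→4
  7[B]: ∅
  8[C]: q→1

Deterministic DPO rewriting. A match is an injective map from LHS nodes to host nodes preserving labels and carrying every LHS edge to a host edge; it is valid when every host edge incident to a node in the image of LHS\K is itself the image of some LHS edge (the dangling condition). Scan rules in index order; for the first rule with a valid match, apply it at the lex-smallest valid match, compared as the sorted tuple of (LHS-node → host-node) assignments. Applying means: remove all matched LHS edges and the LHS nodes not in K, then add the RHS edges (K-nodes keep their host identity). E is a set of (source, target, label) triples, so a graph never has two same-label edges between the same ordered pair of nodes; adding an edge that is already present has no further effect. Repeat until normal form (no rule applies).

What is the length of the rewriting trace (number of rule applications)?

initial: |V|=9 |E|=5  E = 1-q->0 2-p->0 4-q->2 6-q->4 8-q->1
step 1: apply R3 at {0↦3, 1↦1, 2↦8}  → |V|=7 |E|=4  E = 1-q->0 2-p->0 4-q->2 6-q->4
step 2: apply R3 at {0↦5, 1↦4, 2↦6}  → |V|=5 |E|=3  E = 1-q->0 2-p->0 4-q->2
step 3: apply R3 at {0↦7, 1↦2, 2↦4}  → |V|=3 |E|=2  E = 1-q->0 2-p->0
final graph: no rule applies after step 3

Answer: 3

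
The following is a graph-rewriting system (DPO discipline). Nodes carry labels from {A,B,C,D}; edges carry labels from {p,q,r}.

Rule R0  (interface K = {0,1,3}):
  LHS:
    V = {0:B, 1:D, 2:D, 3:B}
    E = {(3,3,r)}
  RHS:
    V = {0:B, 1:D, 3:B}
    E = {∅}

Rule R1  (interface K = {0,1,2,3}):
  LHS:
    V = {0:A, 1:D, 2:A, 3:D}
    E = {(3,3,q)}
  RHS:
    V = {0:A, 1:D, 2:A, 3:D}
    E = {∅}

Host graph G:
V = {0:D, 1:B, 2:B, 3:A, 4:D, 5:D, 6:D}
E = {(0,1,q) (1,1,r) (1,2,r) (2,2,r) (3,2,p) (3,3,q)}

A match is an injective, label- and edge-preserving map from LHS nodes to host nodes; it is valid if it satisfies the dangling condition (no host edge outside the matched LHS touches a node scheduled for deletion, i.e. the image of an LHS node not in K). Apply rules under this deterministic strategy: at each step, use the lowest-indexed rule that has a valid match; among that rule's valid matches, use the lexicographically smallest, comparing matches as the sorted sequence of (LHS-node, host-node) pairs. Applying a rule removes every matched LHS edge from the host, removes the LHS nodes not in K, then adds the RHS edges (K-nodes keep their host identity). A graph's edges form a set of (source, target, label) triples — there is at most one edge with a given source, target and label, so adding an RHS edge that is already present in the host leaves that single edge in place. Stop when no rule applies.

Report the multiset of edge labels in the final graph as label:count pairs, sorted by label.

Answer: p:1 q:2 r:1

Rewrite trace:
[0] host  ⇒  7 nodes, 6 edges  {0-q->1 1-r->1 1-r->2 2-r->2 3-p->2 3-q->3}
[1] R0 @ {0↦1, 1↦0, 2↦4, 3↦2}  ⇒  6 nodes, 5 edges  {0-q->1 1-r->1 1-r->2 3-p->2 3-q->3}
[2] R0 @ {0↦2, 1↦0, 2↦5, 3↦1}  ⇒  5 nodes, 4 edges  {0-q->1 1-r->2 3-p->2 3-q->3}
final graph: no rule applies after step 2
NF edges: [(0, 1, 'q'), (1, 2, 'r'), (3, 2, 'p'), (3, 3, 'q')]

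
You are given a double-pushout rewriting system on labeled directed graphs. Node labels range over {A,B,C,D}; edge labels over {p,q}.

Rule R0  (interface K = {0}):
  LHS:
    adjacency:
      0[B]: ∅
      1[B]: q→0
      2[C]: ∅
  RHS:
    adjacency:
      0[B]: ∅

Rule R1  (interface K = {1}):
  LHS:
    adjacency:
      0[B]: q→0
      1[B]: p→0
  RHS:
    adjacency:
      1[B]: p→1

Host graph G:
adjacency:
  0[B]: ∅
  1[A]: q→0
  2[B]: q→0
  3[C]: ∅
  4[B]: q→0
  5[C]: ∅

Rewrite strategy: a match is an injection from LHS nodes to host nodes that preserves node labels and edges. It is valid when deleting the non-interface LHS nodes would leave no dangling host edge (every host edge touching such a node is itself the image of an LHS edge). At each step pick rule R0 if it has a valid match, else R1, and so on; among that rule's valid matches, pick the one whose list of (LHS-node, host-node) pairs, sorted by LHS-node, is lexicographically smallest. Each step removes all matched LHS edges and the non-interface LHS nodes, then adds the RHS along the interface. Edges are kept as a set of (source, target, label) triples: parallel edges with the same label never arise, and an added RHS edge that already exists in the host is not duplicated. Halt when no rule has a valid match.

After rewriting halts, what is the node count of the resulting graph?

Answer: 2

Rewrite trace:
[0] host  ⇒  6 nodes, 3 edges  {1-q->0 2-q->0 4-q->0}
[1] R0 @ {0↦0, 1↦2, 2↦3}  ⇒  4 nodes, 2 edges  {1-q->0 4-q->0}
[2] R0 @ {0↦0, 1↦4, 2↦5}  ⇒  2 nodes, 1 edges  {1-q->0}
final graph: no rule applies after step 2
NF nodes: {0:B, 1:A}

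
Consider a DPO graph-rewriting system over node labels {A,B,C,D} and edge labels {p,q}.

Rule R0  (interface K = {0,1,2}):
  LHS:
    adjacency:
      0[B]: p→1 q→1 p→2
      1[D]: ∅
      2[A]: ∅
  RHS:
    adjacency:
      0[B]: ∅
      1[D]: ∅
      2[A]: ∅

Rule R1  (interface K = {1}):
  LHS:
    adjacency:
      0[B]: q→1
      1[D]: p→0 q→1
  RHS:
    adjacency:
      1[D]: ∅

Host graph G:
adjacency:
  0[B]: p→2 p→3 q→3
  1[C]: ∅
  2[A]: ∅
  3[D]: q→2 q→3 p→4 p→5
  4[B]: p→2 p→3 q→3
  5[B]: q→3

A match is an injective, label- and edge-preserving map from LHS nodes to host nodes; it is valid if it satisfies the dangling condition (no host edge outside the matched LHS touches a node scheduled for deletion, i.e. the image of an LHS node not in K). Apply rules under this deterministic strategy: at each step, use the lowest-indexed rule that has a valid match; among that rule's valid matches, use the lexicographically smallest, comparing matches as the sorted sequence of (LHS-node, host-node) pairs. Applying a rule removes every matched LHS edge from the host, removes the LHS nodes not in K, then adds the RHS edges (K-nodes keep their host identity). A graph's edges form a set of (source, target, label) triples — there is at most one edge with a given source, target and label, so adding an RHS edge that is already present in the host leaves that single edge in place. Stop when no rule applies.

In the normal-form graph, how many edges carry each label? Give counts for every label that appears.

Answer: p:1 q:1

Derivation:
initial: |V|=6 |E|=11  E = 0-p->2 0-p->3 0-q->3 3-q->2 3-q->3 3-p->4 3-p->5 4-p->2 4-p->3 4-q->3 5-q->3
step 1: apply R0 at {0↦0, 1↦3, 2↦2}  → |V|=6 |E|=8  E = 3-q->2 3-q->3 3-p->4 3-p->5 4-p->2 4-p->3 4-q->3 5-q->3
step 2: apply R0 at {0↦4, 1↦3, 2↦2}  → |V|=6 |E|=5  E = 3-q->2 3-q->3 3-p->4 3-p->5 5-q->3
step 3: apply R1 at {0↦5, 1↦3}  → |V|=5 |E|=2  E = 3-q->2 3-p->4
halt: no rule applies after step 3
NF edges: [(3, 2, 'q'), (3, 4, 'p')]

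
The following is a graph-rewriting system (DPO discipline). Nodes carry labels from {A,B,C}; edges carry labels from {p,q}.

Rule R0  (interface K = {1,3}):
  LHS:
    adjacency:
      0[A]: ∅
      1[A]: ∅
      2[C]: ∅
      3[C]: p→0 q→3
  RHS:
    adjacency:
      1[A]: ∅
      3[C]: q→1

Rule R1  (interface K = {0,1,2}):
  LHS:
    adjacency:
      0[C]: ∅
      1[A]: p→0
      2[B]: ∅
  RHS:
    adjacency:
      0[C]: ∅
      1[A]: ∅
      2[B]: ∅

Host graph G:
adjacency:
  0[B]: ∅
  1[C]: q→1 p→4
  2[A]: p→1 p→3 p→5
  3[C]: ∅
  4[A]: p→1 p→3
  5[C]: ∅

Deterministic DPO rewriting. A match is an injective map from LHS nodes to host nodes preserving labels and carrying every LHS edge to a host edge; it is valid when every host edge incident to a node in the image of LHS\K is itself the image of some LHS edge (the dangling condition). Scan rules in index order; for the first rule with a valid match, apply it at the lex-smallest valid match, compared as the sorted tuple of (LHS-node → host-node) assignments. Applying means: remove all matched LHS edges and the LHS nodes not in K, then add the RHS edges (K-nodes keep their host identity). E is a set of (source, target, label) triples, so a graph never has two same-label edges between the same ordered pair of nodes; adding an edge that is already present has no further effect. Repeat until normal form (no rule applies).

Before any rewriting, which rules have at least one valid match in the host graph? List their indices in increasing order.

R0: no valid match — 2 raw matches, all fail dangling condition
R1: 5 valid matches — {0↦1, 1↦2, 2↦0}, {0↦1, 1↦4, 2↦0}, {0↦3, 1↦2, 2↦0} (+2 more)

Answer: [R1]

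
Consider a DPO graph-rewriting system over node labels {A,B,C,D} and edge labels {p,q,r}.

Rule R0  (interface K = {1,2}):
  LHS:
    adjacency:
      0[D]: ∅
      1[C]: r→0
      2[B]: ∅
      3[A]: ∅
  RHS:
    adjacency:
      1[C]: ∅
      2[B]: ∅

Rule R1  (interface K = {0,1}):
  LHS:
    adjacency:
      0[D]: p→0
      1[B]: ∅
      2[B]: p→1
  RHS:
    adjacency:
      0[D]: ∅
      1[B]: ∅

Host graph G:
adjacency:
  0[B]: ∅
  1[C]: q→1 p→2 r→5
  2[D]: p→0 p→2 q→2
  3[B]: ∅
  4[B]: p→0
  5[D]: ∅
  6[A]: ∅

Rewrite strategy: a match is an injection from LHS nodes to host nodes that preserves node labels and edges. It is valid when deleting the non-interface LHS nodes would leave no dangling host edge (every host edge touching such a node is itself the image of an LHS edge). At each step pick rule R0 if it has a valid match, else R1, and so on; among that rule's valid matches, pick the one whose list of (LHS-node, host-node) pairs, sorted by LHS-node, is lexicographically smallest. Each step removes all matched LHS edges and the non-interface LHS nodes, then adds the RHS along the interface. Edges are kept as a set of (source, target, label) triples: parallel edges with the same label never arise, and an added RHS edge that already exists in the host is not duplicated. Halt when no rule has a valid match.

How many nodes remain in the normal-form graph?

[0] host  ⇒  7 nodes, 7 edges  {1-q->1 1-p->2 1-r->5 2-p->0 2-p->2 2-q->2 4-p->0}
[1] R0 @ {0↦5, 1↦1, 2↦0, 3↦6}  ⇒  5 nodes, 6 edges  {1-q->1 1-p->2 2-p->0 2-p->2 2-q->2 4-p->0}
[2] R1 @ {0↦2, 1↦0, 2↦4}  ⇒  4 nodes, 4 edges  {1-q->1 1-p->2 2-p->0 2-q->2}
normal form: no rule applies after step 2
NF nodes: {0:B, 1:C, 2:D, 3:B}

Answer: 4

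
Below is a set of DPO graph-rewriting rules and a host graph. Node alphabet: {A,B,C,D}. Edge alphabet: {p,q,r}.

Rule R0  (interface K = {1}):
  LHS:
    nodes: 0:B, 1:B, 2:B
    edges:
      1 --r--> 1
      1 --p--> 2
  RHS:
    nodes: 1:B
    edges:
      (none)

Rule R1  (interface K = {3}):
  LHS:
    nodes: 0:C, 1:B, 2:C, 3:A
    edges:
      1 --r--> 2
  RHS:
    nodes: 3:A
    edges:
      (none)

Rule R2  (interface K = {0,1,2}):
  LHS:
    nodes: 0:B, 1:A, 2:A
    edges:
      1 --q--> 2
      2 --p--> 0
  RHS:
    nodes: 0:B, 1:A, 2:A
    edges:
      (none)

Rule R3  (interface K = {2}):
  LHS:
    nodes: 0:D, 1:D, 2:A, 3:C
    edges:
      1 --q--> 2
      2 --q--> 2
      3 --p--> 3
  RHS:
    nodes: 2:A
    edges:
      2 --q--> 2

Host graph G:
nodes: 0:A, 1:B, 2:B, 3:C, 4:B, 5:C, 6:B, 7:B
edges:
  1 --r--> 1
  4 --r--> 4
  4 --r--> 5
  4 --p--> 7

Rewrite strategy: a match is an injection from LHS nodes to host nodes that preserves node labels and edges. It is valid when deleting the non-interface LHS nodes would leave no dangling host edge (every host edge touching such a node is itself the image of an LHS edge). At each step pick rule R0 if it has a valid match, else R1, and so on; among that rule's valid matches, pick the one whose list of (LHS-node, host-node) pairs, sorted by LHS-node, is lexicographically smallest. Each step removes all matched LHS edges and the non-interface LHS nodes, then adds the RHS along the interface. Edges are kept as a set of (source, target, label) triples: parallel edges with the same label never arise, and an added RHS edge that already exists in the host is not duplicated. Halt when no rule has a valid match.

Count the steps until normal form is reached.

initial: |V|=8 |E|=4  E = 1-r->1 4-r->4 4-r->5 4-p->7
step 1: apply R0 at {0↦2, 1↦4, 2↦7}  → |V|=6 |E|=2  E = 1-r->1 4-r->5
step 2: apply R1 at {0↦3, 1↦4, 2↦5, 3↦0}  → |V|=3 |E|=1  E = 1-r->1
normal form: no rule applies after step 2

Answer: 2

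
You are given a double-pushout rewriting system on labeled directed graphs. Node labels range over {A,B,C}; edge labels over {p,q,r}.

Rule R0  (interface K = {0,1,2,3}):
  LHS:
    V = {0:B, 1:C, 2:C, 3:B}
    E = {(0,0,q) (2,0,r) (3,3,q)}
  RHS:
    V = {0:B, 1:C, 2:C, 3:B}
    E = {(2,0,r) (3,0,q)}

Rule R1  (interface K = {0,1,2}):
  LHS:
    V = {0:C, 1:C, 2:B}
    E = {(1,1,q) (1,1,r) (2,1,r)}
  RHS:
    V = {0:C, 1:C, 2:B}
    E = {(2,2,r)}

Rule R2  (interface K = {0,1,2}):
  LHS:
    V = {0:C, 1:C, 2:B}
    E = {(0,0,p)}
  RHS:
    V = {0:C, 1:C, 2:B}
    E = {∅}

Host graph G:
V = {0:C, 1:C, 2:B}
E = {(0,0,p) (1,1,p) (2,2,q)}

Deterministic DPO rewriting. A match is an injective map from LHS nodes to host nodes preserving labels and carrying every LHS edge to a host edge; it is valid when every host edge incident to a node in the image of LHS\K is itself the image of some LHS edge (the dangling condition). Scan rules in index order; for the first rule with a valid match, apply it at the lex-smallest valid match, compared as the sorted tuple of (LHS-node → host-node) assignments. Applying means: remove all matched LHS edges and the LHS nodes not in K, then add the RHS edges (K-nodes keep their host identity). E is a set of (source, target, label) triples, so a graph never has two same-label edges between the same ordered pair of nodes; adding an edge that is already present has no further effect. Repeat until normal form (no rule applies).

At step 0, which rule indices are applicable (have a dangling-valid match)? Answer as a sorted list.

R0: no valid match — LHS pattern not found
R1: no valid match — LHS pattern not found
R2: 2 valid matches — {0↦0, 1↦1, 2↦2}, {0↦1, 1↦0, 2↦2}

Answer: [R2]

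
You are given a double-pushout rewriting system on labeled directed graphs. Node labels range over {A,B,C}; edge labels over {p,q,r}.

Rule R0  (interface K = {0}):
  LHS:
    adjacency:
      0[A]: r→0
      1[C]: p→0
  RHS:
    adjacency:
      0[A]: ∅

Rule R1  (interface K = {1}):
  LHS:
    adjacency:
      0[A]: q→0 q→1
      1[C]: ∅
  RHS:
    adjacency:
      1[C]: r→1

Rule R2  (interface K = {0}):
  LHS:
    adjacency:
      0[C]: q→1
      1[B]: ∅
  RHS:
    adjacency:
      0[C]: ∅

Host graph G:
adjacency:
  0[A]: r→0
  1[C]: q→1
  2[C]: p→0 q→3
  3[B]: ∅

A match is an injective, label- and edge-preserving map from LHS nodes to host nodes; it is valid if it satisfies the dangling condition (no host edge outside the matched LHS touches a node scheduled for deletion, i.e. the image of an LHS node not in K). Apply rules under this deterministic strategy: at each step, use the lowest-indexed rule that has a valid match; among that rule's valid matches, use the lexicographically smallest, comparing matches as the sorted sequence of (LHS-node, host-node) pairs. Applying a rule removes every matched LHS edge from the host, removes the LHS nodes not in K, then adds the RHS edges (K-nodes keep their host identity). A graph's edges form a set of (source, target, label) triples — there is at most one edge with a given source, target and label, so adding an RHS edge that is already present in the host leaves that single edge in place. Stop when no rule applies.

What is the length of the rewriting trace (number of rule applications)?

Answer: 2

Derivation:
start.  V:4 E:4  edges: 0-r->0 1-q->1 2-p->0 2-q->3
1. fire R2 via {0↦2, 1↦3}  →  V:3 E:3  edges: 0-r->0 1-q->1 2-p->0
2. fire R0 via {0↦0, 1↦2}  →  V:2 E:1  edges: 1-q->1
normal form: no rule applies after step 2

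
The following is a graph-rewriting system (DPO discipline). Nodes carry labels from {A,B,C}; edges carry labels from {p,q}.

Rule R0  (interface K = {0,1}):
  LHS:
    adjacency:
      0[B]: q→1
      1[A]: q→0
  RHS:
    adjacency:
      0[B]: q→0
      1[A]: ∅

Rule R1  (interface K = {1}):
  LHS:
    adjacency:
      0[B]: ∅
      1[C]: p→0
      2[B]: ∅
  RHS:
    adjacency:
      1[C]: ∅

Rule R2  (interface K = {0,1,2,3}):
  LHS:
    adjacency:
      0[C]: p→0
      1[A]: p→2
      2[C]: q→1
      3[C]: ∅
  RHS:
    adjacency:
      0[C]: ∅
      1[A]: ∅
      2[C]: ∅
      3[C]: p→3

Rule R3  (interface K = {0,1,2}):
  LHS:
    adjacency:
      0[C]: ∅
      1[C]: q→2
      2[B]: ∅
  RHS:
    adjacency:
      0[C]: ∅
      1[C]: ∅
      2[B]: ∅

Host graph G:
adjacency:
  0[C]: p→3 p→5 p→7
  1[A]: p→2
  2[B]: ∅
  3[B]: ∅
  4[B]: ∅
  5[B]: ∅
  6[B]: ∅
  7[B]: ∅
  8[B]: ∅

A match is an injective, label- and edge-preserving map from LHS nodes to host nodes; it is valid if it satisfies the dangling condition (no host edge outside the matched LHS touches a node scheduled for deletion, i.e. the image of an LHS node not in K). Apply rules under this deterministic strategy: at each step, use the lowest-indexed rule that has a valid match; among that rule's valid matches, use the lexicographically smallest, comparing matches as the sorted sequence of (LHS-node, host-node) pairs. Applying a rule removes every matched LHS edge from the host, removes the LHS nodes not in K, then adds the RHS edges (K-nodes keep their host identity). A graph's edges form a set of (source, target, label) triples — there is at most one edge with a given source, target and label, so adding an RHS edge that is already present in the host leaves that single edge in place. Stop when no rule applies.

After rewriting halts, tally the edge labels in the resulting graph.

Answer: p:1

Derivation:
[0] host  ⇒  9 nodes, 4 edges  {0-p->3 0-p->5 0-p->7 1-p->2}
[1] R1 @ {0↦3, 1↦0, 2↦4}  ⇒  7 nodes, 3 edges  {0-p->5 0-p->7 1-p->2}
[2] R1 @ {0↦5, 1↦0, 2↦6}  ⇒  5 nodes, 2 edges  {0-p->7 1-p->2}
[3] R1 @ {0↦7, 1↦0, 2↦8}  ⇒  3 nodes, 1 edges  {1-p->2}
final graph: no rule applies after step 3
NF edges: [(1, 2, 'p')]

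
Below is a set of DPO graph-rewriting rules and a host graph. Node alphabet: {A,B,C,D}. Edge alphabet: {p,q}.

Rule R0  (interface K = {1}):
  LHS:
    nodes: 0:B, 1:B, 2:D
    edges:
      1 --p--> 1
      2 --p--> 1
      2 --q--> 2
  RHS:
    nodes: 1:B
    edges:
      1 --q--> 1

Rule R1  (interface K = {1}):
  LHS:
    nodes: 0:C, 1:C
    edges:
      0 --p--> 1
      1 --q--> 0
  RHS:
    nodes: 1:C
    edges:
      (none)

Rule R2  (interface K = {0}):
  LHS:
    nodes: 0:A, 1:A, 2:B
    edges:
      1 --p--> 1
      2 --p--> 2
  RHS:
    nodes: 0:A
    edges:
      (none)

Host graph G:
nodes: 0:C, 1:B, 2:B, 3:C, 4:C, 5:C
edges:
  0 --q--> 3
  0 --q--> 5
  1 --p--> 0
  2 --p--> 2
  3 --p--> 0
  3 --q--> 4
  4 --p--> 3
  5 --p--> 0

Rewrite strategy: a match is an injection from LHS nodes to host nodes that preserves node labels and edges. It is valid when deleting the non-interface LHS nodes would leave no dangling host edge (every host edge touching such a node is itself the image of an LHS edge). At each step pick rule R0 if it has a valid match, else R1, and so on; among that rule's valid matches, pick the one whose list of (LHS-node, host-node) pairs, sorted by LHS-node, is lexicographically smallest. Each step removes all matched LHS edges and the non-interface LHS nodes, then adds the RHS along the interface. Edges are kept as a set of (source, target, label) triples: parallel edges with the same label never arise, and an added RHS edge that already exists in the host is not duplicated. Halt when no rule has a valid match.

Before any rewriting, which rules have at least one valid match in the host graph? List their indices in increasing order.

R0: no valid match — LHS pattern not found
R1: 2 valid matches — {0↦4, 1↦3}, {0↦5, 1↦0}
R2: no valid match — LHS pattern not found

Answer: [R1]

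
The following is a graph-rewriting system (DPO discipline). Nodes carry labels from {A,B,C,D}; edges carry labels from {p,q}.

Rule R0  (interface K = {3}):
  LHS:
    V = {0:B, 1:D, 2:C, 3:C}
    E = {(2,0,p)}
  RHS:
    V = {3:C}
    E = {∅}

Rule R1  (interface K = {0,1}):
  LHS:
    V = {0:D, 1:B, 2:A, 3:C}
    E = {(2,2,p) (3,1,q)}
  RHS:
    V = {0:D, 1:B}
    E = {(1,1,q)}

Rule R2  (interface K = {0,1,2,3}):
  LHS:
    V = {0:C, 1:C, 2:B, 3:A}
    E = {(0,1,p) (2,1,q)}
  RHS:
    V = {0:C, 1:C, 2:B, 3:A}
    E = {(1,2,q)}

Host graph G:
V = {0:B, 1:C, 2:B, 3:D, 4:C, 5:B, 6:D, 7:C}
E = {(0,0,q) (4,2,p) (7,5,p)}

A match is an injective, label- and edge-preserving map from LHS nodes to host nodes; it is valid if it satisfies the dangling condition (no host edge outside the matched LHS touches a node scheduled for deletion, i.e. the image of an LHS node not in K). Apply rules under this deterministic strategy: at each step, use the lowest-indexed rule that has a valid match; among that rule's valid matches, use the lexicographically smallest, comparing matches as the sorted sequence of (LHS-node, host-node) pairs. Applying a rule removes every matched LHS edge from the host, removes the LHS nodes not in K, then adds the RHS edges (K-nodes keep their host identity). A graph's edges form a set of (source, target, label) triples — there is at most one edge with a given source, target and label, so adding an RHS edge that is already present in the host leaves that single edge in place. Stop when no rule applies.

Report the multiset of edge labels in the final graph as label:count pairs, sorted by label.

Answer: q:1

Derivation:
initial: |V|=8 |E|=3  E = 0-q->0 4-p->2 7-p->5
step 1: apply R0 at {0↦2, 1↦3, 2↦4, 3↦1}  → |V|=5 |E|=2  E = 0-q->0 7-p->5
step 2: apply R0 at {0↦5, 1↦6, 2↦7, 3↦1}  → |V|=2 |E|=1  E = 0-q->0
final graph: no rule applies after step 2
NF edges: [(0, 0, 'q')]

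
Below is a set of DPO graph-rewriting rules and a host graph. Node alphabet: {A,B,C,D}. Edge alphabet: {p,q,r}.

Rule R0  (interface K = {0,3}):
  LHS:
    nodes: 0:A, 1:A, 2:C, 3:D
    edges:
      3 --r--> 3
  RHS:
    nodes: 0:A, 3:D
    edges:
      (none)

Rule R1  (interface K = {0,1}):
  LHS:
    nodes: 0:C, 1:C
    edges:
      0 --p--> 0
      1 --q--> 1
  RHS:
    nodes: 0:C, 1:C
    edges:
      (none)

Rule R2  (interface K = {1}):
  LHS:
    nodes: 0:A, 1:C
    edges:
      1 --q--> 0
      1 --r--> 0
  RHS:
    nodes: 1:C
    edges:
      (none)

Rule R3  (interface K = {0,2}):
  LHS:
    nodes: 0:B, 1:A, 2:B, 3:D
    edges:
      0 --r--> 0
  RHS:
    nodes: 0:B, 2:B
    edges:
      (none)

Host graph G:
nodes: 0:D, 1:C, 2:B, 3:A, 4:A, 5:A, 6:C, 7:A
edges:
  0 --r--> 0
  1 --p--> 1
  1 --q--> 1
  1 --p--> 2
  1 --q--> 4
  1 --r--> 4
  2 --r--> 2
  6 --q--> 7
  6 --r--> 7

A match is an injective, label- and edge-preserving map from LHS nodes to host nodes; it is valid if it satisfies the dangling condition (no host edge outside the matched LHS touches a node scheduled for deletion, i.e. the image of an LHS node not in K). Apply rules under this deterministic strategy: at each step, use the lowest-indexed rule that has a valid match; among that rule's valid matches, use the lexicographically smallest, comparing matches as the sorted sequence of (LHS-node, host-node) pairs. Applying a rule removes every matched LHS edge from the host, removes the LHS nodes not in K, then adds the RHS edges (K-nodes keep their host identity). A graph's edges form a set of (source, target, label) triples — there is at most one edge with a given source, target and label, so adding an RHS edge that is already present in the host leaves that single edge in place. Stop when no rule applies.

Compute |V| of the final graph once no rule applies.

Answer: 4

Steps:
initial: |V|=8 |E|=9  E = 0-r->0 1-p->1 1-q->1 1-p->2 1-q->4 1-r->4 2-r->2 6-q->7 6-r->7
step 1: apply R2 at {0↦4, 1↦1}  → |V|=7 |E|=7  E = 0-r->0 1-p->1 1-q->1 1-p->2 2-r->2 6-q->7 6-r->7
step 2: apply R2 at {0↦7, 1↦6}  → |V|=6 |E|=5  E = 0-r->0 1-p->1 1-q->1 1-p->2 2-r->2
step 3: apply R0 at {0↦3, 1↦5, 2↦6, 3↦0}  → |V|=4 |E|=4  E = 1-p->1 1-q->1 1-p->2 2-r->2
final graph: no rule applies after step 3
NF nodes: {0:D, 1:C, 2:B, 3:A}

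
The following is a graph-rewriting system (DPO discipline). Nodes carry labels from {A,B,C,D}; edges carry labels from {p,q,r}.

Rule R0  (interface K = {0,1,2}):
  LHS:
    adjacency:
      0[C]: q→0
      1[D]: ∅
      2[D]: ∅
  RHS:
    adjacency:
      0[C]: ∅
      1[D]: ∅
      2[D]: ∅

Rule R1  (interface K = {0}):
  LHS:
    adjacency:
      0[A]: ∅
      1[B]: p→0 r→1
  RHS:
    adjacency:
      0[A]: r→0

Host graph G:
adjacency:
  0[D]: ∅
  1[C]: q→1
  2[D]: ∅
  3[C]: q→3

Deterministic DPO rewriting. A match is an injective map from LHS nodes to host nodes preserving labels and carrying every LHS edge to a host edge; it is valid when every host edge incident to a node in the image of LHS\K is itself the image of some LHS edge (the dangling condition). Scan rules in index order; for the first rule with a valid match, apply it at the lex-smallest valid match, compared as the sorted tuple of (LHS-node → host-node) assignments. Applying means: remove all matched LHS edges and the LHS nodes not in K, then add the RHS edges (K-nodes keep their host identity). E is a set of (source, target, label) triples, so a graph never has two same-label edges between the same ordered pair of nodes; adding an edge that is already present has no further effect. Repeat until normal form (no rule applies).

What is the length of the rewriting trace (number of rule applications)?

initial: |V|=4 |E|=2  E = 1-q->1 3-q->3
step 1: apply R0 at {0↦1, 1↦0, 2↦2}  → |V|=4 |E|=1  E = 3-q->3
step 2: apply R0 at {0↦3, 1↦0, 2↦2}  → |V|=4 |E|=0  E = ∅
normal form: no rule applies after step 2

Answer: 2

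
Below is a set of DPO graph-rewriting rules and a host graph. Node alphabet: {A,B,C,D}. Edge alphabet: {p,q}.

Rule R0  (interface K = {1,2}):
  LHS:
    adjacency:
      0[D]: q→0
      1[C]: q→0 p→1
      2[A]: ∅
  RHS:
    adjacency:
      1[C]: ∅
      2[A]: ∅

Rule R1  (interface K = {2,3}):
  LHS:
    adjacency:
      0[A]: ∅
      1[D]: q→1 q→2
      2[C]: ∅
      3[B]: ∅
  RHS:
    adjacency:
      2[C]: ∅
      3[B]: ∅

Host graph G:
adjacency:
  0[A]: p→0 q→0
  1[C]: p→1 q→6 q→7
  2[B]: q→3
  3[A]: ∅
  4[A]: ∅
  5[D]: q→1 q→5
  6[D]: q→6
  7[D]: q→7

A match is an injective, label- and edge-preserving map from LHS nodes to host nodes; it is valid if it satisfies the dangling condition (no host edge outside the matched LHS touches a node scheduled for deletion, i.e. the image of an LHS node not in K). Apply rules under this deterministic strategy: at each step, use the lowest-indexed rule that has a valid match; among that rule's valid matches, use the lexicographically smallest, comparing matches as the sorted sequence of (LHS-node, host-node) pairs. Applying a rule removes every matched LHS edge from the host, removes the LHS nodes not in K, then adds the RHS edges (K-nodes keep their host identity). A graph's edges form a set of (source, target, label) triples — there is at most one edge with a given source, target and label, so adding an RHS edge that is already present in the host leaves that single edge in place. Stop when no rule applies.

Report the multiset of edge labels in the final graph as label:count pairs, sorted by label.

start.  V:8 E:10  edges: 0-p->0 0-q->0 1-p->1 1-q->6 1-q->7 2-q->3 5-q->1 5-q->5 6-q->6 7-q->7
1. fire R0 via {0↦6, 1↦1, 2↦0}  →  V:7 E:7  edges: 0-p->0 0-q->0 1-q->7 2-q->3 5-q->1 5-q->5 7-q->7
2. fire R1 via {0↦4, 1↦5, 2↦1, 3↦2}  →  V:5 E:5  edges: 0-p->0 0-q->0 1-q->7 2-q->3 7-q->7
normal form: no rule applies after step 2
NF edges: [(0, 0, 'p'), (0, 0, 'q'), (1, 7, 'q'), (2, 3, 'q'), (7, 7, 'q')]

Answer: p:1 q:4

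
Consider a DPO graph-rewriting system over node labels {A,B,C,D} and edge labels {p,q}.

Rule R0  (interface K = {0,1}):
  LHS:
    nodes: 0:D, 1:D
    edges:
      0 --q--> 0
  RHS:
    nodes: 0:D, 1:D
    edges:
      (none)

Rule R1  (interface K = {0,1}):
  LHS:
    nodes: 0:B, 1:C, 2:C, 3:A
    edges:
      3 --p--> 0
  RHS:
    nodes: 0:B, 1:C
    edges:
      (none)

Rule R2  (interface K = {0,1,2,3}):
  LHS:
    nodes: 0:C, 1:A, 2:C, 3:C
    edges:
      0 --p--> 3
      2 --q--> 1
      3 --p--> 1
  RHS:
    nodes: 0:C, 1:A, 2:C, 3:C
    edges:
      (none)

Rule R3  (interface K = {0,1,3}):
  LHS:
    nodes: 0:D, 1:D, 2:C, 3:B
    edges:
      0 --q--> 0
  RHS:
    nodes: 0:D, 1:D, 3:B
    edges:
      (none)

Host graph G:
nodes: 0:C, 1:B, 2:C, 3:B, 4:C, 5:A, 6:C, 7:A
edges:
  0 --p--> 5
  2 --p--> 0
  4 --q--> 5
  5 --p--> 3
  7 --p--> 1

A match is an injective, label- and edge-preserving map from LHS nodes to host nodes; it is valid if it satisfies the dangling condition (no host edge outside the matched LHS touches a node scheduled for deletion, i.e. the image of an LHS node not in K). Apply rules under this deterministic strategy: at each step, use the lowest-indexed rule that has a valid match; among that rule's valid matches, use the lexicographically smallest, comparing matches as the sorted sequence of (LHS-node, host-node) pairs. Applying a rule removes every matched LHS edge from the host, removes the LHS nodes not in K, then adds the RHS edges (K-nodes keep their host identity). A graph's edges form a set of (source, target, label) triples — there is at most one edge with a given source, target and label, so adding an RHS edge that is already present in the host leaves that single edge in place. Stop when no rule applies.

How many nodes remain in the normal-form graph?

Answer: 4

Rewrite trace:
initial: |V|=8 |E|=5  E = 0-p->5 2-p->0 4-q->5 5-p->3 7-p->1
step 1: apply R1 at {0↦1, 1↦0, 2↦6, 3↦7}  → |V|=6 |E|=4  E = 0-p->5 2-p->0 4-q->5 5-p->3
step 2: apply R2 at {0↦2, 1↦5, 2↦4, 3↦0}  → |V|=6 |E|=1  E = 5-p->3
step 3: apply R1 at {0↦3, 1↦0, 2↦2, 3↦5}  → |V|=4 |E|=0  E = ∅
normal form: no rule applies after step 3
NF nodes: {0:C, 1:B, 3:B, 4:C}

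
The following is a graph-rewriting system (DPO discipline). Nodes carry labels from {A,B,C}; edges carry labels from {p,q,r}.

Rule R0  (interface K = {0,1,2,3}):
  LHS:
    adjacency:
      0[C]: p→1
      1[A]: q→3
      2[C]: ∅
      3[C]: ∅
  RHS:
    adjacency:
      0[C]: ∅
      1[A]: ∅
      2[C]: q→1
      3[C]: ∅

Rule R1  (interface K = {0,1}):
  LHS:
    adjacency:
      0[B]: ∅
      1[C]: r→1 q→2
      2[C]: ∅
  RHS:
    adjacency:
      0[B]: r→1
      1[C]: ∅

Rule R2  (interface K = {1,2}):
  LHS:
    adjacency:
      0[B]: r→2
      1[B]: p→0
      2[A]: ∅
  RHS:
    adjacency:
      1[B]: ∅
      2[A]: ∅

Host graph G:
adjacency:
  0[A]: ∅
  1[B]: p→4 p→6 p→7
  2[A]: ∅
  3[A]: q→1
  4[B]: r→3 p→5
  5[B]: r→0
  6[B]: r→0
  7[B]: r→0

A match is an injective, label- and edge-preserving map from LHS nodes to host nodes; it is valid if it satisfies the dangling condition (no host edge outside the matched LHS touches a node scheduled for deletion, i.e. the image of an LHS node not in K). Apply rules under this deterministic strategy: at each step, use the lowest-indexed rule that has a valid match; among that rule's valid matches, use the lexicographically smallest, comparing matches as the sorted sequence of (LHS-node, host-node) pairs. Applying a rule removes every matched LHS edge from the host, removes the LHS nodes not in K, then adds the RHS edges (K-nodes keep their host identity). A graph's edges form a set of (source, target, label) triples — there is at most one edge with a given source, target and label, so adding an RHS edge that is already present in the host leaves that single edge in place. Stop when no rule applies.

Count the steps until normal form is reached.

start.  V:8 E:9  edges: 1-p->4 1-p->6 1-p->7 3-q->1 4-r->3 4-p->5 5-r->0 6-r->0 7-r->0
1. fire R2 via {0↦5, 1↦4, 2↦0}  →  V:7 E:7  edges: 1-p->4 1-p->6 1-p->7 3-q->1 4-r->3 6-r->0 7-r->0
2. fire R2 via {0↦4, 1↦1, 2↦3}  →  V:6 E:5  edges: 1-p->6 1-p->7 3-q->1 6-r->0 7-r->0
3. fire R2 via {0↦6, 1↦1, 2↦0}  →  V:5 E:3  edges: 1-p->7 3-q->1 7-r->0
4. fire R2 via {0↦7, 1↦1, 2↦0}  →  V:4 E:1  edges: 3-q->1
final graph: no rule applies after step 4

Answer: 4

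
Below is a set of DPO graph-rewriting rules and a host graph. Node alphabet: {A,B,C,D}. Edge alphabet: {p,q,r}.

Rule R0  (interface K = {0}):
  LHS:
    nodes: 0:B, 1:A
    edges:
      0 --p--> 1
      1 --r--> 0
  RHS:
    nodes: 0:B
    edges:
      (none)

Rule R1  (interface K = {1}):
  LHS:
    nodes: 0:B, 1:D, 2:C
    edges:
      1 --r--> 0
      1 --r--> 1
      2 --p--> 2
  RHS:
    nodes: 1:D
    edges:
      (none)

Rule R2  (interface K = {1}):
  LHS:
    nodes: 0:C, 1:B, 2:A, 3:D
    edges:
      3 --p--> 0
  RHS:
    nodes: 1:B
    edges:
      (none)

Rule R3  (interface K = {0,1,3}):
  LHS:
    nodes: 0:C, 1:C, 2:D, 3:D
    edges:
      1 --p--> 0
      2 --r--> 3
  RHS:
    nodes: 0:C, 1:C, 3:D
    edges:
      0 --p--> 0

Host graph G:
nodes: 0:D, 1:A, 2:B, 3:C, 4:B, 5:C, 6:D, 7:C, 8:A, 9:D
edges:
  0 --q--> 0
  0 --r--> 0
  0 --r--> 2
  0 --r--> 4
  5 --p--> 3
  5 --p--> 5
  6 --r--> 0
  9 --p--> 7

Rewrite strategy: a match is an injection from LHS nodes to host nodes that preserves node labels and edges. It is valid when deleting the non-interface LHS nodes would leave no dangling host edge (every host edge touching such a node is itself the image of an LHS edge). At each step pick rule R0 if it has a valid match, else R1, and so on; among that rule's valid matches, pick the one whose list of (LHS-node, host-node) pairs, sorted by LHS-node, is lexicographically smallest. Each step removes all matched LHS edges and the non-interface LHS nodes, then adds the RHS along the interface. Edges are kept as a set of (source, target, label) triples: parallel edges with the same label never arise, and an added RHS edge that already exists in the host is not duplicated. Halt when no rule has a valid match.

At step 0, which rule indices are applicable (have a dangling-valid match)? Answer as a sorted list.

Answer: [R2,R3]

Derivation:
R0: no valid match — LHS pattern not found
R1: no valid match — 2 raw matches, all fail dangling condition
R2: 4 valid matches — {0↦7, 1↦2, 2↦1, 3↦9}, {0↦7, 1↦2, 2↦8, 3↦9}, {0↦7, 1↦4, 2↦1, 3↦9} (+1 more)
R3: 1 valid match — {0↦3, 1↦5, 2↦6, 3↦0}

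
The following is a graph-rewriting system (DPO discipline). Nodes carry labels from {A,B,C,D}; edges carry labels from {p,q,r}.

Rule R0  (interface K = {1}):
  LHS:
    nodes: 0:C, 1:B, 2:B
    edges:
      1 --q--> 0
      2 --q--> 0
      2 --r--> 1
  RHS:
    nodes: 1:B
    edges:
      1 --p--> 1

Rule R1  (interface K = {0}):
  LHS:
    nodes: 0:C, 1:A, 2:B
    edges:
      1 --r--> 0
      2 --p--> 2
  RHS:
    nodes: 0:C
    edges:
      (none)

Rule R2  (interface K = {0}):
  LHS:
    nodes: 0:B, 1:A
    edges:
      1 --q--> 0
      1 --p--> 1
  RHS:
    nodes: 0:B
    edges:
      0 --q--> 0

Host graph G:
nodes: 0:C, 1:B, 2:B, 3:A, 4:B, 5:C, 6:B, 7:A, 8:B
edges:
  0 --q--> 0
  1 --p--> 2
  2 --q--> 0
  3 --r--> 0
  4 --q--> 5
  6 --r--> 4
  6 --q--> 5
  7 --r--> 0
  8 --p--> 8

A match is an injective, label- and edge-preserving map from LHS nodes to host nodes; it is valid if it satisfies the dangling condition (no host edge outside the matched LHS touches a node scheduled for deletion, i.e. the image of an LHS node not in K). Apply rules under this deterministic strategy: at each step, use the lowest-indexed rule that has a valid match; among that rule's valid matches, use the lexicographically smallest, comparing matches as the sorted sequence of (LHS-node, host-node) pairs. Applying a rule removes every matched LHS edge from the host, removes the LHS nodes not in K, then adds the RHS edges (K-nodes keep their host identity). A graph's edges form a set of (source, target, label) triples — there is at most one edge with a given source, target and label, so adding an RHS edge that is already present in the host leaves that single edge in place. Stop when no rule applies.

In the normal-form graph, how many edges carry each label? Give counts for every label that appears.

[0] host  ⇒  9 nodes, 9 edges  {0-q->0 1-p->2 2-q->0 3-r->0 4-q->5 6-r->4 6-q->5 7-r->0 8-p->8}
[1] R0 @ {0↦5, 1↦4, 2↦6}  ⇒  7 nodes, 7 edges  {0-q->0 1-p->2 2-q->0 3-r->0 4-p->4 7-r->0 8-p->8}
[2] R1 @ {0↦0, 1↦3, 2↦4}  ⇒  5 nodes, 5 edges  {0-q->0 1-p->2 2-q->0 7-r->0 8-p->8}
[3] R1 @ {0↦0, 1↦7, 2↦8}  ⇒  3 nodes, 3 edges  {0-q->0 1-p->2 2-q->0}
halt: no rule applies after step 3
NF edges: [(0, 0, 'q'), (1, 2, 'p'), (2, 0, 'q')]

Answer: p:1 q:2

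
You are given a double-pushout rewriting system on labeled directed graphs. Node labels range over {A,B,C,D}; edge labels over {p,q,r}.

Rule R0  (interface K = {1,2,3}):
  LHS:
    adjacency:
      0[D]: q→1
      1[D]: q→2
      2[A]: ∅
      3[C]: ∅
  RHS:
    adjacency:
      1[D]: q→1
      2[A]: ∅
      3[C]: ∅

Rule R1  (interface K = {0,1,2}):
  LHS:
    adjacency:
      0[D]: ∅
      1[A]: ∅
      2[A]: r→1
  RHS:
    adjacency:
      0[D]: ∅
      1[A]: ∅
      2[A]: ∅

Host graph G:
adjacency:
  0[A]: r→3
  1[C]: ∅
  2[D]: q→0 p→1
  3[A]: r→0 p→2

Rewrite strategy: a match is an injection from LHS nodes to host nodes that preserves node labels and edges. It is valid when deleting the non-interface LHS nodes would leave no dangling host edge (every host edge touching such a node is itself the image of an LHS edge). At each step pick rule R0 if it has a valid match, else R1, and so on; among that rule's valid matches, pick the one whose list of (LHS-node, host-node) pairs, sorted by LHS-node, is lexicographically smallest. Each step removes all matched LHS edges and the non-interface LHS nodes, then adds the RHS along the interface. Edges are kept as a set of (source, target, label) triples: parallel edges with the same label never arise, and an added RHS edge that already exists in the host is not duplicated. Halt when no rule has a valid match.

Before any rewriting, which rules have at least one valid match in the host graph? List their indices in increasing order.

Answer: [R1]

Derivation:
R0: no valid match — LHS pattern not found
R1: 2 valid matches — {0↦2, 1↦0, 2↦3}, {0↦2, 1↦3, 2↦0}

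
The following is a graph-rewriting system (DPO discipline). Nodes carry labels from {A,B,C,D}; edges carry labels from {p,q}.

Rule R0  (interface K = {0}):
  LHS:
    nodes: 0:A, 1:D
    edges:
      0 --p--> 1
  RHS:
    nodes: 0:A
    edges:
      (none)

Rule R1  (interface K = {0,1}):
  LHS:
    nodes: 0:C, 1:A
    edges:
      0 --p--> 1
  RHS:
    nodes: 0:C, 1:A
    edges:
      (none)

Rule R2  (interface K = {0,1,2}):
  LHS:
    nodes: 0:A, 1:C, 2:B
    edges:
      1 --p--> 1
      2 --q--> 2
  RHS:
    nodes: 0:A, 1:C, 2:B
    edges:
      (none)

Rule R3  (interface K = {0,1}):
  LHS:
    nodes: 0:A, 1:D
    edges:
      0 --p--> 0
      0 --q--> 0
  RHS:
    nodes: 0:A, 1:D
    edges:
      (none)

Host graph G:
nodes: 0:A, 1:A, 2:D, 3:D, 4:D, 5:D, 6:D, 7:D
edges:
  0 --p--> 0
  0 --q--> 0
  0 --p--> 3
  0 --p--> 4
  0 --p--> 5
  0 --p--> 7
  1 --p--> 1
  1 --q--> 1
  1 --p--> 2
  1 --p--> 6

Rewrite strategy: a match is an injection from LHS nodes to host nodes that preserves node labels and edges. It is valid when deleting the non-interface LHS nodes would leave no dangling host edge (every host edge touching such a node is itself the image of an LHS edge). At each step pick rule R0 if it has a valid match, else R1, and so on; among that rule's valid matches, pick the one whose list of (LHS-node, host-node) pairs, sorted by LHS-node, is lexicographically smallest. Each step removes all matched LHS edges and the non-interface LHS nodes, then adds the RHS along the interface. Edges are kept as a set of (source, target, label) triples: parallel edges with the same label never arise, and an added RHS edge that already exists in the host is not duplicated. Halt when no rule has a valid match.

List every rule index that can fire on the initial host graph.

R0: 6 valid matches — {0↦0, 1↦3}, {0↦0, 1↦4}, {0↦0, 1↦5} (+3 more)
R1: no valid match — LHS pattern not found
R2: no valid match — LHS pattern not found
R3: 12 valid matches — {0↦0, 1↦2}, {0↦0, 1↦3}, {0↦0, 1↦4} (+9 more)

Answer: [R0,R3]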